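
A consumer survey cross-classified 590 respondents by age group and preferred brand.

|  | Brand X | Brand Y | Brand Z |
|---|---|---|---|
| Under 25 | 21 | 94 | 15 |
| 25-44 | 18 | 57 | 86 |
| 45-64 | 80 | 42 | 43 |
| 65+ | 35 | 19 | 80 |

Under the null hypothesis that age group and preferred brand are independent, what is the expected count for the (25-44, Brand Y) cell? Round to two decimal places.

57.85

Row total (25-44) = 161; column total (Brand Y) = 212; grand total N = 590.
Expected count = (row total × column total) / N = 161 × 212 / 590 = 57.85.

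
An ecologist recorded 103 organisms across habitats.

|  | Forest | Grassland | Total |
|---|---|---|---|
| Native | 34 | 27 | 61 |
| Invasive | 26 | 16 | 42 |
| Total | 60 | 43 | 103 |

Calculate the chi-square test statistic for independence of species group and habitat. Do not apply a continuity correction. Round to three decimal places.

Grand total N = 103.
Expected counts (row total × column total / N):
  Native, Forest: 61×60/103 = 35.5340
  Native, Grassland: 61×43/103 = 25.4660
  Invasive, Forest: 42×60/103 = 24.4660
  Invasive, Grassland: 42×43/103 = 17.5340
Contributions (O − E)²/E:
  (34 − 35.5340)²/35.5340 = 0.0662
  (27 − 25.4660)²/25.4660 = 0.0924
  (26 − 24.4660)²/24.4660 = 0.0962
  (16 − 17.5340)²/17.5340 = 0.1342
χ² = 0.0662 + 0.0924 + 0.0962 + 0.1342 = 0.389

0.389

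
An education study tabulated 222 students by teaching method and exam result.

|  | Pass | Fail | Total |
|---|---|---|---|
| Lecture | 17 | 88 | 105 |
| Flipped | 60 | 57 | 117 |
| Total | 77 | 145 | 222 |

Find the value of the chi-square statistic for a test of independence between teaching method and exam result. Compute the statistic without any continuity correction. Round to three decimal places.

30.080

Grand total N = 222.
Expected counts (row total × column total / N):
  Lecture, Pass: 105×77/222 = 36.4189
  Lecture, Fail: 105×145/222 = 68.5811
  Flipped, Pass: 117×77/222 = 40.5811
  Flipped, Fail: 117×145/222 = 76.4189
Contributions (O − E)²/E:
  (17 − 36.4189)²/36.4189 = 10.3543
  (88 − 68.5811)²/68.5811 = 5.4985
  (60 − 40.5811)²/40.5811 = 9.2923
  (57 − 76.4189)²/76.4189 = 4.9346
χ² = 10.3543 + 5.4985 + 9.2923 + 4.9346 = 30.080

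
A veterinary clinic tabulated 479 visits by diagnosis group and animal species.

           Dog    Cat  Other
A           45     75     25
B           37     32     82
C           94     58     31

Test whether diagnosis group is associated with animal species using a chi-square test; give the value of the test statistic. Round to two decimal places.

88.51

Row totals: 145, 151, 183. Column totals: 176, 165, 138. Grand total N = 479.
Expected counts (row total × column total / N):
  A, Dog: 145×176/479 = 53.2777
  A, Cat: 145×165/479 = 49.9478
  A, Other: 145×138/479 = 41.7745
  B, Dog: 151×176/479 = 55.4823
  B, Cat: 151×165/479 = 52.0146
  B, Other: 151×138/479 = 43.5031
  C, Dog: 183×176/479 = 67.2401
  C, Cat: 183×165/479 = 63.0376
  C, Other: 183×138/479 = 52.7223
Contributions (O − E)²/E:
  (45 − 53.2777)²/53.2777 = 1.2861
  (75 − 49.9478)²/49.9478 = 12.5654
  (25 − 41.7745)²/41.7745 = 6.7358
  (37 − 55.4823)²/55.4823 = 6.1568
  (32 − 52.0146)²/52.0146 = 7.7014
  (82 − 43.5031)²/43.5031 = 34.0668
  (94 − 67.2401)²/67.2401 = 10.6498
  (58 − 63.0376)²/63.0376 = 0.4026
  (31 − 52.7223)²/52.7223 = 8.9499
χ² = 1.2861 + 12.5654 + 6.7358 + 6.1568 + 7.7014 + 34.0668 + 10.6498 + 0.4026 + 8.9499 = 88.51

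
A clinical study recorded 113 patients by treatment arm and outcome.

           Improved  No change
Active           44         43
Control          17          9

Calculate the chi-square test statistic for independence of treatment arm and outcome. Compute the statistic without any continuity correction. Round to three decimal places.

1.767

Row totals: 87, 26. Column totals: 61, 52. Grand total N = 113.
Expected counts (row total × column total / N):
  Active, Improved: 87×61/113 = 46.9646
  Active, No change: 87×52/113 = 40.0354
  Control, Improved: 26×61/113 = 14.0354
  Control, No change: 26×52/113 = 11.9646
Contributions (O − E)²/E:
  (44 − 46.9646)²/46.9646 = 0.1871
  (43 − 40.0354)²/40.0354 = 0.2195
  (17 − 14.0354)²/14.0354 = 0.6262
  (9 − 11.9646)²/11.9646 = 0.7346
χ² = 0.1871 + 0.2195 + 0.6262 + 0.7346 = 1.767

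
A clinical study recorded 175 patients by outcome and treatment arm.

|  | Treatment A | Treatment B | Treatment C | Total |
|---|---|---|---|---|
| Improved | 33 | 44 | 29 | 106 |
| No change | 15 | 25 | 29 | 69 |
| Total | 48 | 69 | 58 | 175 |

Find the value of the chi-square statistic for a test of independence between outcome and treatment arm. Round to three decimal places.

Grand total N = 175.
Expected counts (row total × column total / N):
  Improved, Treatment A: 106×48/175 = 29.0743
  Improved, Treatment B: 106×69/175 = 41.7943
  Improved, Treatment C: 106×58/175 = 35.1314
  No change, Treatment A: 69×48/175 = 18.9257
  No change, Treatment B: 69×69/175 = 27.2057
  No change, Treatment C: 69×58/175 = 22.8686
Contributions (O − E)²/E:
  (33 − 29.0743)²/29.0743 = 0.5301
  (44 − 41.7943)²/41.7943 = 0.1164
  (29 − 35.1314)²/35.1314 = 1.0701
  (15 − 18.9257)²/18.9257 = 0.8143
  (25 − 27.2057)²/27.2057 = 0.1788
  (29 − 22.8686)²/22.8686 = 1.6439
χ² = 0.5301 + 0.1164 + 1.0701 + 0.8143 + 0.1788 + 1.6439 = 4.354

4.354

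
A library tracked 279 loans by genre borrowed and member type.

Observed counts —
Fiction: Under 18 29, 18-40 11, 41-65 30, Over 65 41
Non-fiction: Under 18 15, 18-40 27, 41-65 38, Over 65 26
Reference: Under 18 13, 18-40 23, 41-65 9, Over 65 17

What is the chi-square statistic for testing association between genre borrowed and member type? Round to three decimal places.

Row totals: 111, 106, 62. Column totals: 57, 61, 77, 84. Grand total N = 279.
Expected counts (row total × column total / N):
  Fiction, Under 18: 111×57/279 = 22.6774
  Fiction, 18-40: 111×61/279 = 24.2688
  Fiction, 41-65: 111×77/279 = 30.6344
  Fiction, Over 65: 111×84/279 = 33.4194
  Non-fiction, Under 18: 106×57/279 = 21.6559
  Non-fiction, 18-40: 106×61/279 = 23.1756
  Non-fiction, 41-65: 106×77/279 = 29.2545
  Non-fiction, Over 65: 106×84/279 = 31.9140
  Reference, Under 18: 62×57/279 = 12.6667
  Reference, 18-40: 62×61/279 = 13.5556
  Reference, 41-65: 62×77/279 = 17.1111
  Reference, Over 65: 62×84/279 = 18.6667
Contributions (O − E)²/E:
  (29 − 22.6774)²/22.6774 = 1.7628
  (11 − 24.2688)²/24.2688 = 7.2546
  (30 − 30.6344)²/30.6344 = 0.0131
  (41 − 33.4194)²/33.4194 = 1.7195
  (15 − 21.6559)²/21.6559 = 2.0457
  (27 − 23.1756)²/23.1756 = 0.6311
  (38 − 29.2545)²/29.2545 = 2.6144
  (26 − 31.9140)²/31.9140 = 1.0959
  (13 − 12.6667)²/12.6667 = 0.0088
  (23 − 13.5556)²/13.5556 = 6.5801
  (9 − 17.1111)²/17.1111 = 3.8449
  (17 − 18.6667)²/18.6667 = 0.1488
χ² = 1.7628 + 7.2546 + 0.0131 + 1.7195 + 2.0457 + 0.6311 + 2.6144 + 1.0959 + 0.0088 + 6.5801 + 3.8449 + 0.1488 = 27.720

27.720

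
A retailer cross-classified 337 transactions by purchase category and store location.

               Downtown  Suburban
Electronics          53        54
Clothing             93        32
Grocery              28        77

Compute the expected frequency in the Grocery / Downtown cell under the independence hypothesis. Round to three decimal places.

Row total (Grocery) = 105; column total (Downtown) = 174; grand total N = 337.
Expected count = (row total × column total) / N = 105 × 174 / 337 = 54.214.

54.214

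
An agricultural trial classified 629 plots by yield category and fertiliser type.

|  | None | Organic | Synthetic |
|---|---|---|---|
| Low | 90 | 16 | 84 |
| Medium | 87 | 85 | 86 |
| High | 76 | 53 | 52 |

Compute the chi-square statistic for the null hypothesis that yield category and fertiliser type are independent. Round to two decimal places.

Row totals: 190, 258, 181. Column totals: 253, 154, 222. Grand total N = 629.
Expected counts (row total × column total / N):
  Low, None: 190×253/629 = 76.4229
  Low, Organic: 190×154/629 = 46.5183
  Low, Synthetic: 190×222/629 = 67.0588
  Medium, None: 258×253/629 = 103.7742
  Medium, Organic: 258×154/629 = 63.1669
  Medium, Synthetic: 258×222/629 = 91.0588
  High, None: 181×253/629 = 72.8029
  High, Organic: 181×154/629 = 44.3148
  High, Synthetic: 181×222/629 = 63.8824
Contributions (O − E)²/E:
  (90 − 76.4229)²/76.4229 = 2.4121
  (16 − 46.5183)²/46.5183 = 20.0215
  (84 − 67.0588)²/67.0588 = 4.2799
  (87 − 103.7742)²/103.7742 = 2.7114
  (85 − 63.1669)²/63.1669 = 7.5464
  (86 − 91.0588)²/91.0588 = 0.2810
  (76 − 72.8029)²/72.8029 = 0.1404
  (53 − 44.3148)²/44.3148 = 1.7022
  (52 − 63.8824)²/63.8824 = 2.2102
χ² = 2.4121 + 20.0215 + 4.2799 + 2.7114 + 7.5464 + 0.2810 + 0.1404 + 1.7022 + 2.2102 = 41.31

41.31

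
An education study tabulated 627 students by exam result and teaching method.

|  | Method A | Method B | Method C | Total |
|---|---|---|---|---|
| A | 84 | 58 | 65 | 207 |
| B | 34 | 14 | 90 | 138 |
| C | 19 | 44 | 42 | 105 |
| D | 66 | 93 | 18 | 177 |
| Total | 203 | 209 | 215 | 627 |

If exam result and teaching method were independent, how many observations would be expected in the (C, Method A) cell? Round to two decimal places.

Row total (C) = 105; column total (Method A) = 203; grand total N = 627.
Expected count = (row total × column total) / N = 105 × 203 / 627 = 34.00.

34.00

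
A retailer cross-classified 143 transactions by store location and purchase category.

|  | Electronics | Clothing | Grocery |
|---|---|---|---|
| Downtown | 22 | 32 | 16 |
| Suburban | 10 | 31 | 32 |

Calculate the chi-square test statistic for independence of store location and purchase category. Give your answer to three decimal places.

9.791

Row totals: 70, 73. Column totals: 32, 63, 48. Grand total N = 143.
Expected counts (row total × column total / N):
  Downtown, Electronics: 70×32/143 = 15.6643
  Downtown, Clothing: 70×63/143 = 30.8392
  Downtown, Grocery: 70×48/143 = 23.4965
  Suburban, Electronics: 73×32/143 = 16.3357
  Suburban, Clothing: 73×63/143 = 32.1608
  Suburban, Grocery: 73×48/143 = 24.5035
Contributions (O − E)²/E:
  (22 − 15.6643)²/15.6643 = 2.5626
  (32 − 30.8392)²/30.8392 = 0.0437
  (16 − 23.4965)²/23.4965 = 2.3917
  (10 − 16.3357)²/16.3357 = 2.4573
  (31 − 32.1608)²/32.1608 = 0.0419
  (32 − 24.5035)²/24.5035 = 2.2934
χ² = 2.5626 + 0.0437 + 2.3917 + 2.4573 + 0.0419 + 2.2934 = 9.791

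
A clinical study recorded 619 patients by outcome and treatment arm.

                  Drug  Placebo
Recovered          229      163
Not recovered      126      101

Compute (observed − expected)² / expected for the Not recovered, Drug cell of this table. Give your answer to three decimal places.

Row total (Not recovered) = 227; column total (Drug) = 355; N = 619.
Expected count E = 227 × 355 / 619 = 130.1858.
Contribution = (O − E)²/E = (126 − 130.1858)² / 130.1858 = 0.135.

0.135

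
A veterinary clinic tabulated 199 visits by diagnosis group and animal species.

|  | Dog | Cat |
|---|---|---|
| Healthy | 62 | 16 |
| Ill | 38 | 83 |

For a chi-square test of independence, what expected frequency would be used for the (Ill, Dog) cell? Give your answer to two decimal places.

Row total (Ill) = 121; column total (Dog) = 100; grand total N = 199.
Expected count = (row total × column total) / N = 121 × 100 / 199 = 60.80.

60.80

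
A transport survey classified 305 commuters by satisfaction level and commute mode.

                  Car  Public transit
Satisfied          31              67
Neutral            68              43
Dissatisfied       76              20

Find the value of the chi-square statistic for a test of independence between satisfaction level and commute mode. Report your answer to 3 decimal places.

45.881

Row totals: 98, 111, 96. Column totals: 175, 130. Grand total N = 305.
Expected counts (row total × column total / N):
  Satisfied, Car: 98×175/305 = 56.2295
  Satisfied, Public transit: 98×130/305 = 41.7705
  Neutral, Car: 111×175/305 = 63.6885
  Neutral, Public transit: 111×130/305 = 47.3115
  Dissatisfied, Car: 96×175/305 = 55.0820
  Dissatisfied, Public transit: 96×130/305 = 40.9180
Contributions (O − E)²/E:
  (31 − 56.2295)²/56.2295 = 11.3202
  (67 − 41.7705)²/41.7705 = 15.2387
  (68 − 63.6885)²/63.6885 = 0.2919
  (43 − 47.3115)²/47.3115 = 0.3929
  (76 − 55.0820)²/55.0820 = 7.9438
  (20 − 40.9180)²/40.9180 = 10.6936
χ² = 11.3202 + 15.2387 + 0.2919 + 0.3929 + 7.9438 + 10.6936 = 45.881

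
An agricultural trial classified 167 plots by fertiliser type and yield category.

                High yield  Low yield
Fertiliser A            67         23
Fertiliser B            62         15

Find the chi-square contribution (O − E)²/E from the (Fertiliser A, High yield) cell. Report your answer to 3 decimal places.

0.091

Row total (Fertiliser A) = 90; column total (High yield) = 129; N = 167.
Expected count E = 90 × 129 / 167 = 69.5210.
Contribution = (O − E)²/E = (67 − 69.5210)² / 69.5210 = 0.091.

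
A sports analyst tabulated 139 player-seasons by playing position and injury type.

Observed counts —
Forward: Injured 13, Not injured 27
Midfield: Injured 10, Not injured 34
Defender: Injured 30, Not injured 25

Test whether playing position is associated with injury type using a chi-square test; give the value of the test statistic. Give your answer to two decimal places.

11.24

Row totals: 40, 44, 55. Column totals: 53, 86. Grand total N = 139.
Expected counts (row total × column total / N):
  Forward, Injured: 40×53/139 = 15.2518
  Forward, Not injured: 40×86/139 = 24.7482
  Midfield, Injured: 44×53/139 = 16.7770
  Midfield, Not injured: 44×86/139 = 27.2230
  Defender, Injured: 55×53/139 = 20.9712
  Defender, Not injured: 55×86/139 = 34.0288
Contributions (O − E)²/E:
  (13 − 15.2518)²/15.2518 = 0.3325
  (27 − 24.7482)²/24.7482 = 0.2049
  (10 − 16.7770)²/16.7770 = 2.7375
  (34 − 27.2230)²/27.2230 = 1.6871
  (30 − 20.9712)²/20.9712 = 3.8872
  (25 − 34.0288)²/34.0288 = 2.3956
χ² = 0.3325 + 0.2049 + 2.7375 + 1.6871 + 3.8872 + 2.3956 = 11.24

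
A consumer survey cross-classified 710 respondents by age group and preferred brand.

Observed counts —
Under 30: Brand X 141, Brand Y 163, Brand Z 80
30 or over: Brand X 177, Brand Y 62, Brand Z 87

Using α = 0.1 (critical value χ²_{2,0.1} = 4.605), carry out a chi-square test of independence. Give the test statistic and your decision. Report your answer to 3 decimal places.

Row totals: 384, 326. Column totals: 318, 225, 167. Grand total N = 710.
Expected counts (row total × column total / N):
  Under 30, Brand X: 384×318/710 = 171.9887
  Under 30, Brand Y: 384×225/710 = 121.6901
  Under 30, Brand Z: 384×167/710 = 90.3211
  30 or over, Brand X: 326×318/710 = 146.0113
  30 or over, Brand Y: 326×225/710 = 103.3099
  30 or over, Brand Z: 326×167/710 = 76.6789
Contributions (O − E)²/E:
  (141 − 171.9887)²/171.9887 = 5.5835
  (163 − 121.6901)²/121.6901 = 14.0234
  (80 − 90.3211)²/90.3211 = 1.1794
  (177 − 146.0113)²/146.0113 = 6.5769
  (62 − 103.3099)²/103.3099 = 16.5183
  (87 − 76.6789)²/76.6789 = 1.3892
χ² = 5.5835 + 14.0234 + 1.1794 + 6.5769 + 16.5183 + 1.3892 = 45.271
df = (2−1)(3−1) = 2. Since 45.271 > 4.605, reject the null hypothesis of independence at α = 0.1.

45.271; reject H₀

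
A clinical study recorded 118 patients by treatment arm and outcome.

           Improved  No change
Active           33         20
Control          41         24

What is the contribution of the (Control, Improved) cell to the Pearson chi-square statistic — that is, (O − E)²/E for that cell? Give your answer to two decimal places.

Row total (Control) = 65; column total (Improved) = 74; N = 118.
Expected count E = 65 × 74 / 118 = 40.763.
Contribution = (O − E)²/E = (41 − 40.763)² / 40.763 = 0.00.

0.00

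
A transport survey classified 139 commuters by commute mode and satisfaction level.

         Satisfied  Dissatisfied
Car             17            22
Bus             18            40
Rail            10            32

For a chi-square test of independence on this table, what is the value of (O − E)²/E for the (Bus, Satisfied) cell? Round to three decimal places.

0.032

Row total (Bus) = 58; column total (Satisfied) = 45; N = 139.
Expected count E = 58 × 45 / 139 = 18.7770.
Contribution = (O − E)²/E = (18 − 18.7770)² / 18.7770 = 0.032.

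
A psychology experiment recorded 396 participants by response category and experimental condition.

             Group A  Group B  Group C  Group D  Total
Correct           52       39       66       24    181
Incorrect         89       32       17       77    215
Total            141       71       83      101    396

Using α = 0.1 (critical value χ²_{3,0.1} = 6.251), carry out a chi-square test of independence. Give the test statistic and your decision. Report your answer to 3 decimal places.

Grand total N = 396.
Expected counts (row total × column total / N):
  Correct, Group A: 181×141/396 = 64.44697
  Correct, Group B: 181×71/396 = 32.45202
  Correct, Group C: 181×83/396 = 37.93687
  Correct, Group D: 181×101/396 = 46.16414
  Incorrect, Group A: 215×141/396 = 76.55303
  Incorrect, Group B: 215×71/396 = 38.54798
  Incorrect, Group C: 215×83/396 = 45.06313
  Incorrect, Group D: 215×101/396 = 54.83586
Contributions (O − E)²/E:
  (52 − 64.44697)²/64.44697 = 2.4039
  (39 − 32.45202)²/32.45202 = 1.3212
  (66 − 37.93687)²/37.93687 = 20.7592
  (24 − 46.16414)²/46.16414 = 10.6414
  (89 − 76.55303)²/76.55303 = 2.0238
  (32 − 38.54798)²/38.54798 = 1.1123
  (17 − 45.06313)²/45.06313 = 17.4764
  (77 − 54.83586)²/54.83586 = 8.9585
χ² = 2.4039 + 1.3212 + 20.7592 + 10.6414 + 2.0238 + 1.1123 + 17.4764 + 8.9585 = 64.697
df = (2−1)(4−1) = 3. Since 64.697 > 6.251, reject the null hypothesis of independence at α = 0.1.

64.697; reject H₀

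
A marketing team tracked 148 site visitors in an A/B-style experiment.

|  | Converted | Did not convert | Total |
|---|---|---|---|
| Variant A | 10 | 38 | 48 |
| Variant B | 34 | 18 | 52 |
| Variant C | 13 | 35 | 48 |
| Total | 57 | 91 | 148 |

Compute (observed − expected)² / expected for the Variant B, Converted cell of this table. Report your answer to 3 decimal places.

Row total (Variant B) = 52; column total (Converted) = 57; N = 148.
Expected count E = 52 × 57 / 148 = 20.0270.
Contribution = (O − E)²/E = (34 − 20.0270)² / 20.0270 = 9.749.

9.749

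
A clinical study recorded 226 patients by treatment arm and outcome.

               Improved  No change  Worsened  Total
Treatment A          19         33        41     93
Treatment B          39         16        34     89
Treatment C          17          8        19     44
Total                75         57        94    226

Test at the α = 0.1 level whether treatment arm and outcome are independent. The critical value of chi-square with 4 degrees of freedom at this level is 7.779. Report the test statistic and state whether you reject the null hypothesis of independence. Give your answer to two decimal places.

15.00; reject H₀

Grand total N = 226.
Expected counts (row total × column total / N):
  Treatment A, Improved: 93×75/226 = 30.863
  Treatment A, No change: 93×57/226 = 23.456
  Treatment A, Worsened: 93×94/226 = 38.681
  Treatment B, Improved: 89×75/226 = 29.535
  Treatment B, No change: 89×57/226 = 22.447
  Treatment B, Worsened: 89×94/226 = 37.018
  Treatment C, Improved: 44×75/226 = 14.602
  Treatment C, No change: 44×57/226 = 11.097
  Treatment C, Worsened: 44×94/226 = 18.301
Contributions (O − E)²/E:
  (19 − 30.863)²/30.863 = 4.5599
  (33 − 23.456)²/23.456 = 3.8834
  (41 − 38.681)²/38.681 = 0.1390
  (39 − 29.535)²/29.535 = 3.0332
  (16 − 22.447)²/22.447 = 1.8516
  (34 − 37.018)²/37.018 = 0.2461
  (17 − 14.602)²/14.602 = 0.3938
  (8 − 11.097)²/11.097 = 0.8643
  (19 − 18.301)²/18.301 = 0.0267
χ² = 4.5599 + 3.8834 + 0.1390 + 3.0332 + 1.8516 + 0.2461 + 0.3938 + 0.8643 + 0.0267 = 15.00
df = (3−1)(3−1) = 4. Since 15.00 > 7.779, reject the null hypothesis of independence at α = 0.1.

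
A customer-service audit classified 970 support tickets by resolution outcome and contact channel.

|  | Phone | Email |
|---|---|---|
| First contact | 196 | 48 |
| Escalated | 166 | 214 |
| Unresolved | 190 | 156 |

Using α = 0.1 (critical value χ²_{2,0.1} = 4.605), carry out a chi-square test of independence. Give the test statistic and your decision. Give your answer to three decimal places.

82.233; reject H₀

Row totals: 244, 380, 346. Column totals: 552, 418. Grand total N = 970.
Expected counts (row total × column total / N):
  First contact, Phone: 244×552/970 = 138.8536
  First contact, Email: 244×418/970 = 105.1464
  Escalated, Phone: 380×552/970 = 216.2474
  Escalated, Email: 380×418/970 = 163.7526
  Unresolved, Phone: 346×552/970 = 196.8990
  Unresolved, Email: 346×418/970 = 149.1010
Contributions (O − E)²/E:
  (196 − 138.8536)²/138.8536 = 23.5191
  (48 − 105.1464)²/105.1464 = 31.0587
  (166 − 216.2474)²/216.2474 = 11.6755
  (214 − 163.7526)²/163.7526 = 15.4184
  (190 − 196.8990)²/196.8990 = 0.2417
  (156 − 149.1010)²/149.1010 = 0.3192
χ² = 23.5191 + 31.0587 + 11.6755 + 15.4184 + 0.2417 + 0.3192 = 82.233
df = (3−1)(2−1) = 2. Since 82.233 > 4.605, reject the null hypothesis of independence at α = 0.1.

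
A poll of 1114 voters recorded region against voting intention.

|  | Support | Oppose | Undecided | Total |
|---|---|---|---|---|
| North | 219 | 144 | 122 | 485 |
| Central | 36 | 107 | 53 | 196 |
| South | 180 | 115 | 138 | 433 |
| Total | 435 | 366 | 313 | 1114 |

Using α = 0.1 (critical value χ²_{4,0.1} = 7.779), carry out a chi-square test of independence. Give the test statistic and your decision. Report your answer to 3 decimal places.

65.461; reject H₀

Grand total N = 1114.
Expected counts (row total × column total / N):
  North, Support: 485×435/1114 = 189.3851
  North, Oppose: 485×366/1114 = 159.3447
  North, Undecided: 485×313/1114 = 136.2702
  Central, Support: 196×435/1114 = 76.5350
  Central, Oppose: 196×366/1114 = 64.3950
  Central, Undecided: 196×313/1114 = 55.0700
  South, Support: 433×435/1114 = 169.0799
  South, Oppose: 433×366/1114 = 142.2603
  South, Undecided: 433×313/1114 = 121.6598
Contributions (O − E)²/E:
  (219 − 189.3851)²/189.3851 = 4.6310
  (144 − 159.3447)²/159.3447 = 1.4777
  (122 − 136.2702)²/136.2702 = 1.4944
  (36 − 76.5350)²/76.5350 = 21.4684
  (107 − 64.3950)²/64.3950 = 28.1883
  (53 − 55.0700)²/55.0700 = 0.0778
  (180 − 169.0799)²/169.0799 = 0.7053
  (115 − 142.2603)²/142.2603 = 5.2237
  (138 − 121.6598)²/121.6598 = 2.1947
χ² = 4.6310 + 1.4777 + 1.4944 + 21.4684 + 28.1883 + 0.0778 + 0.7053 + 5.2237 + 2.1947 = 65.461
df = (3−1)(3−1) = 4. Since 65.461 > 7.779, reject the null hypothesis of independence at α = 0.1.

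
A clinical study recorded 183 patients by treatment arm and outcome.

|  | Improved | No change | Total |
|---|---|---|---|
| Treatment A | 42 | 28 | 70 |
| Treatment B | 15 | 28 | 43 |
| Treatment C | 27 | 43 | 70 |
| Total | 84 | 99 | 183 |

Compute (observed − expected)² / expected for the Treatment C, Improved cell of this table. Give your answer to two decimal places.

0.82

Row total (Treatment C) = 70; column total (Improved) = 84; N = 183.
Expected count E = 70 × 84 / 183 = 32.1311.
Contribution = (O − E)²/E = (27 − 32.1311)² / 32.1311 = 0.82.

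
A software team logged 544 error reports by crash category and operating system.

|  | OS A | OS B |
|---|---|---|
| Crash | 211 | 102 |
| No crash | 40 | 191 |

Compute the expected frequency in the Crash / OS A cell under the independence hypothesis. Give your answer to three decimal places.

Row total (Crash) = 313; column total (OS A) = 251; grand total N = 544.
Expected count = (row total × column total) / N = 313 × 251 / 544 = 144.417.

144.417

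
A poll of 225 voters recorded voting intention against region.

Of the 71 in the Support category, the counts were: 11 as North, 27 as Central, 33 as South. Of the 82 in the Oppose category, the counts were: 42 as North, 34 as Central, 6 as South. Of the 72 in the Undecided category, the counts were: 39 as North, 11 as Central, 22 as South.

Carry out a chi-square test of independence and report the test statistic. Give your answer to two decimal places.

47.83

Row totals: 71, 82, 72. Column totals: 92, 72, 61. Grand total N = 225.
Expected counts (row total × column total / N):
  Support, North: 71×92/225 = 29.031
  Support, Central: 71×72/225 = 22.720
  Support, South: 71×61/225 = 19.249
  Oppose, North: 82×92/225 = 33.529
  Oppose, Central: 82×72/225 = 26.240
  Oppose, South: 82×61/225 = 22.231
  Undecided, North: 72×92/225 = 29.440
  Undecided, Central: 72×72/225 = 23.040
  Undecided, South: 72×61/225 = 19.520
Contributions (O − E)²/E:
  (11 − 29.031)²/29.031 = 11.1990
  (27 − 22.720)²/22.720 = 0.8063
  (33 − 19.249)²/19.249 = 9.8234
  (42 − 33.529)²/33.529 = 2.1402
  (34 − 26.240)²/26.240 = 2.2949
  (6 − 22.231)²/22.231 = 11.8504
  (39 − 29.440)²/29.440 = 3.1044
  (11 − 23.040)²/23.040 = 6.2917
  (22 − 19.520)²/19.520 = 0.3151
χ² = 11.1990 + 0.8063 + 9.8234 + 2.1402 + 2.2949 + 11.8504 + 3.1044 + 6.2917 + 0.3151 = 47.83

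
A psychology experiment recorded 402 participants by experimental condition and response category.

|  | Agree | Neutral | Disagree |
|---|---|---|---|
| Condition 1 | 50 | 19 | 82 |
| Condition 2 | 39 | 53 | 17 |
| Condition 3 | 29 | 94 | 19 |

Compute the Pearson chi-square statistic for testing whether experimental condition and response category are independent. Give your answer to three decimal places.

Row totals: 151, 109, 142. Column totals: 118, 166, 118. Grand total N = 402.
Expected counts (row total × column total / N):
  Condition 1, Agree: 151×118/402 = 44.3234
  Condition 1, Neutral: 151×166/402 = 62.3532
  Condition 1, Disagree: 151×118/402 = 44.3234
  Condition 2, Agree: 109×118/402 = 31.9950
  Condition 2, Neutral: 109×166/402 = 45.0100
  Condition 2, Disagree: 109×118/402 = 31.9950
  Condition 3, Agree: 142×118/402 = 41.6816
  Condition 3, Neutral: 142×166/402 = 58.6368
  Condition 3, Disagree: 142×118/402 = 41.6816
Contributions (O − E)²/E:
  (50 − 44.3234)²/44.3234 = 0.7270
  (19 − 62.3532)²/62.3532 = 30.1428
  (82 − 44.3234)²/44.3234 = 32.0266
  (39 − 31.9950)²/31.9950 = 1.5337
  (53 − 45.0100)²/45.0100 = 1.4184
  (17 − 31.9950)²/31.9950 = 7.0277
  (29 − 41.6816)²/41.6816 = 3.8584
  (94 − 58.6368)²/58.6368 = 21.3272
  (19 − 41.6816)²/41.6816 = 12.3425
χ² = 0.7270 + 30.1428 + 32.0266 + 1.5337 + 1.4184 + 7.0277 + 3.8584 + 21.3272 + 12.3425 = 110.404

110.404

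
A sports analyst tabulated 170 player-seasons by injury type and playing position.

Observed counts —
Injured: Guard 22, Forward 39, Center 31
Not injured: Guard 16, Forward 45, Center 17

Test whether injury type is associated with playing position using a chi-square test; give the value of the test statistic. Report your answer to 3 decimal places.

4.336

Row totals: 92, 78. Column totals: 38, 84, 48. Grand total N = 170.
Expected counts (row total × column total / N):
  Injured, Guard: 92×38/170 = 20.5647
  Injured, Forward: 92×84/170 = 45.4588
  Injured, Center: 92×48/170 = 25.9765
  Not injured, Guard: 78×38/170 = 17.4353
  Not injured, Forward: 78×84/170 = 38.5412
  Not injured, Center: 78×48/170 = 22.0235
Contributions (O − E)²/E:
  (22 − 20.5647)²/20.5647 = 0.1002
  (39 − 45.4588)²/45.4588 = 0.9177
  (31 − 25.9765)²/25.9765 = 0.9715
  (16 − 17.4353)²/17.4353 = 0.1182
  (45 − 38.5412)²/38.5412 = 1.0824
  (17 − 22.0235)²/22.0235 = 1.1458
χ² = 0.1002 + 0.9177 + 0.9715 + 0.1182 + 1.0824 + 1.1458 = 4.336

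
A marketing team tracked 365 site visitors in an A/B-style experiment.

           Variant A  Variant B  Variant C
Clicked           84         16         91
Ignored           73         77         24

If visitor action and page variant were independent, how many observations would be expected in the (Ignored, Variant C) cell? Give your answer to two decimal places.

54.82

Row total (Ignored) = 174; column total (Variant C) = 115; grand total N = 365.
Expected count = (row total × column total) / N = 174 × 115 / 365 = 54.82.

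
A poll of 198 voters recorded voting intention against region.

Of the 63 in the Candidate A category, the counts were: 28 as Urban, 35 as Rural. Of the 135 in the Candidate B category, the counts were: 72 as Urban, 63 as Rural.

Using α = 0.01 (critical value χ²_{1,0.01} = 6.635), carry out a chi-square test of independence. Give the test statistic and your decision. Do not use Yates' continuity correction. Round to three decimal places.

1.358; fail to reject H₀

Row totals: 63, 135. Column totals: 100, 98. Grand total N = 198.
Expected counts (row total × column total / N):
  Candidate A, Urban: 63×100/198 = 31.8182
  Candidate A, Rural: 63×98/198 = 31.1818
  Candidate B, Urban: 135×100/198 = 68.1818
  Candidate B, Rural: 135×98/198 = 66.8182
Contributions (O − E)²/E:
  (28 − 31.8182)²/31.8182 = 0.4582
  (35 − 31.1818)²/31.1818 = 0.4675
  (72 − 68.1818)²/68.1818 = 0.2138
  (63 − 66.8182)²/66.8182 = 0.2182
χ² = 0.4582 + 0.4675 + 0.2138 + 0.2182 = 1.358
df = (2−1)(2−1) = 1. Since 1.358 < 6.635, fail to reject the null hypothesis of independence at α = 0.01.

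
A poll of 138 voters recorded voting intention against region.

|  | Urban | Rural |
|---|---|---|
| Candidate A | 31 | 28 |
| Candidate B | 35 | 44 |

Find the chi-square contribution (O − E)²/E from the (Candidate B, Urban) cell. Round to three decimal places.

0.205

Row total (Candidate B) = 79; column total (Urban) = 66; N = 138.
Expected count E = 79 × 66 / 138 = 37.7826.
Contribution = (O − E)²/E = (35 − 37.7826)² / 37.7826 = 0.205.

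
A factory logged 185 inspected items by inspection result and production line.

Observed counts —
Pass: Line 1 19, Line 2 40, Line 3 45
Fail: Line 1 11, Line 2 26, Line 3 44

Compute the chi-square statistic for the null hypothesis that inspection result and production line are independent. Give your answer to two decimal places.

2.29

Row totals: 104, 81. Column totals: 30, 66, 89. Grand total N = 185.
Expected counts (row total × column total / N):
  Pass, Line 1: 104×30/185 = 16.865
  Pass, Line 2: 104×66/185 = 37.103
  Pass, Line 3: 104×89/185 = 50.032
  Fail, Line 1: 81×30/185 = 13.135
  Fail, Line 2: 81×66/185 = 28.897
  Fail, Line 3: 81×89/185 = 38.968
Contributions (O − E)²/E:
  (19 − 16.865)²/16.865 = 0.2703
  (40 − 37.103)²/37.103 = 0.2262
  (45 − 50.032)²/50.032 = 0.5061
  (11 − 13.135)²/13.135 = 0.3470
  (26 − 28.897)²/28.897 = 0.2904
  (44 − 38.968)²/38.968 = 0.6498
χ² = 0.2703 + 0.2262 + 0.5061 + 0.3470 + 0.2904 + 0.6498 = 2.29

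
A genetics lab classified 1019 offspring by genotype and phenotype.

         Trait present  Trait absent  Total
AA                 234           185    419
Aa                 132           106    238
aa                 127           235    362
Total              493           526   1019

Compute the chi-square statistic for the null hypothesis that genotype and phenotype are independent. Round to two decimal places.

Grand total N = 1019.
Expected counts (row total × column total / N):
  AA, Trait present: 419×493/1019 = 202.715
  AA, Trait absent: 419×526/1019 = 216.285
  Aa, Trait present: 238×493/1019 = 115.146
  Aa, Trait absent: 238×526/1019 = 122.854
  aa, Trait present: 362×493/1019 = 175.138
  aa, Trait absent: 362×526/1019 = 186.862
Contributions (O − E)²/E:
  (234 − 202.715)²/202.715 = 4.8282
  (185 − 216.285)²/216.285 = 4.5253
  (132 − 115.146)²/115.146 = 2.4669
  (106 − 122.854)²/122.854 = 2.3122
  (127 − 175.138)²/175.138 = 13.2311
  (235 − 186.862)²/186.862 = 12.4010
χ² = 4.8282 + 4.5253 + 2.4669 + 2.3122 + 13.2311 + 12.4010 = 39.76

39.76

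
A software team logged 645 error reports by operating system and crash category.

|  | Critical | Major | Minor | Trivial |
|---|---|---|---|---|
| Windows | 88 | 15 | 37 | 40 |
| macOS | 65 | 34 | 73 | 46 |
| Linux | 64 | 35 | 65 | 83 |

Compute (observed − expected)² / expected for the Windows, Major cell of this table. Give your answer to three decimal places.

3.040

Row total (Windows) = 180; column total (Major) = 84; N = 645.
Expected count E = 180 × 84 / 645 = 23.4419.
Contribution = (O − E)²/E = (15 − 23.4419)² / 23.4419 = 3.040.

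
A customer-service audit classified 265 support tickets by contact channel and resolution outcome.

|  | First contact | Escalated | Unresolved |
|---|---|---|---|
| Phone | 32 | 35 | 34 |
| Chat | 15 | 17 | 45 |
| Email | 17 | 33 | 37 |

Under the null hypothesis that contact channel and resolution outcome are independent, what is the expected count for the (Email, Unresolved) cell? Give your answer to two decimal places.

Row total (Email) = 87; column total (Unresolved) = 116; grand total N = 265.
Expected count = (row total × column total) / N = 87 × 116 / 265 = 38.08.

38.08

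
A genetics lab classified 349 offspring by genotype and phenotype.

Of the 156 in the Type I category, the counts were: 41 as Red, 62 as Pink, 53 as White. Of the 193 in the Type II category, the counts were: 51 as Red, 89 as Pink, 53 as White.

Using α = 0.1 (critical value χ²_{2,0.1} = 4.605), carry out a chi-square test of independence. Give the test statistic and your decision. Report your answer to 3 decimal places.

Row totals: 156, 193. Column totals: 92, 151, 106. Grand total N = 349.
Expected counts (row total × column total / N):
  Type I, Red: 156×92/349 = 41.1232
  Type I, Pink: 156×151/349 = 67.4957
  Type I, White: 156×106/349 = 47.3811
  Type II, Red: 193×92/349 = 50.8768
  Type II, Pink: 193×151/349 = 83.5043
  Type II, White: 193×106/349 = 58.6189
Contributions (O − E)²/E:
  (41 − 41.1232)²/41.1232 = 0.0004
  (62 − 67.4957)²/67.4957 = 0.4475
  (53 − 47.3811)²/47.3811 = 0.6663
  (51 − 50.8768)²/50.8768 = 0.0003
  (89 − 83.5043)²/83.5043 = 0.3617
  (53 − 58.6189)²/58.6189 = 0.5386
χ² = 0.0004 + 0.4475 + 0.6663 + 0.0003 + 0.3617 + 0.5386 = 2.015
df = (2−1)(3−1) = 2. Since 2.015 < 4.605, fail to reject the null hypothesis of independence at α = 0.1.

2.015; fail to reject H₀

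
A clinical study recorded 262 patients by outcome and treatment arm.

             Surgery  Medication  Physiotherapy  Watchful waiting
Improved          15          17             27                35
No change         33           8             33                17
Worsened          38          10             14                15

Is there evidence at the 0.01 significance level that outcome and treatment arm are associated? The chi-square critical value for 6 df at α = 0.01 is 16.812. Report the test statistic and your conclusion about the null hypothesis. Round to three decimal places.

Row totals: 94, 91, 77. Column totals: 86, 35, 74, 67. Grand total N = 262.
Expected counts (row total × column total / N):
  Improved, Surgery: 94×86/262 = 30.8550
  Improved, Medication: 94×35/262 = 12.5573
  Improved, Physiotherapy: 94×74/262 = 26.5496
  Improved, Watchful waiting: 94×67/262 = 24.0382
  No change, Surgery: 91×86/262 = 29.8702
  No change, Medication: 91×35/262 = 12.1565
  No change, Physiotherapy: 91×74/262 = 25.7023
  No change, Watchful waiting: 91×67/262 = 23.2710
  Worsened, Surgery: 77×86/262 = 25.2748
  Worsened, Medication: 77×35/262 = 10.2863
  Worsened, Physiotherapy: 77×74/262 = 21.7481
  Worsened, Watchful waiting: 77×67/262 = 19.6908
Contributions (O − E)²/E:
  (15 − 30.8550)²/30.8550 = 8.1472
  (17 − 12.5573)²/12.5573 = 1.5718
  (27 − 26.5496)²/26.5496 = 0.0076
  (35 − 24.0382)²/24.0382 = 4.9988
  (33 − 29.8702)²/29.8702 = 0.3279
  (8 − 12.1565)²/12.1565 = 1.4212
  (33 − 25.7023)²/25.7023 = 2.0720
  (17 − 23.2710)²/23.2710 = 1.6899
  (38 − 25.2748)²/25.2748 = 6.4068
  (10 − 10.2863)²/10.2863 = 0.0080
  (14 − 21.7481)²/21.7481 = 2.7604
  (15 − 19.6908)²/19.6908 = 1.1175
χ² = 8.1472 + 1.5718 + 0.0076 + 4.9988 + 0.3279 + 1.4212 + 2.0720 + 1.6899 + 6.4068 + 0.0080 + 2.7604 + 1.1175 = 30.529
df = (3−1)(4−1) = 6. Since 30.529 > 16.812, reject the null hypothesis of independence at α = 0.01.

30.529; reject H₀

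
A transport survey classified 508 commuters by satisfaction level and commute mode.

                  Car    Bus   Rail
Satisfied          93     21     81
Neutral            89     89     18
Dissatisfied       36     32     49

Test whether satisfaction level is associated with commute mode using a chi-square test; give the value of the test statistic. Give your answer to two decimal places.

Row totals: 195, 196, 117. Column totals: 218, 142, 148. Grand total N = 508.
Expected counts (row total × column total / N):
  Satisfied, Car: 195×218/508 = 83.6811
  Satisfied, Bus: 195×142/508 = 54.5079
  Satisfied, Rail: 195×148/508 = 56.8110
  Neutral, Car: 196×218/508 = 84.1102
  Neutral, Bus: 196×142/508 = 54.7874
  Neutral, Rail: 196×148/508 = 57.1024
  Dissatisfied, Car: 117×218/508 = 50.2087
  Dissatisfied, Bus: 117×142/508 = 32.7047
  Dissatisfied, Rail: 117×148/508 = 34.0866
Contributions (O − E)²/E:
  (93 − 83.6811)²/83.6811 = 1.0378
  (21 − 54.5079)²/54.5079 = 20.5985
  (81 − 56.8110)²/56.8110 = 10.2992
  (89 − 84.1102)²/84.1102 = 0.2843
  (89 − 54.7874)²/54.7874 = 21.3644
  (18 − 57.1024)²/57.1024 = 26.7764
  (36 − 50.2087)²/50.2087 = 4.0210
  (32 − 32.7047)²/32.7047 = 0.0152
  (49 − 34.0866)²/34.0866 = 6.5248
χ² = 1.0378 + 20.5985 + 10.2992 + 0.2843 + 21.3644 + 26.7764 + 4.0210 + 0.0152 + 6.5248 = 90.92

90.92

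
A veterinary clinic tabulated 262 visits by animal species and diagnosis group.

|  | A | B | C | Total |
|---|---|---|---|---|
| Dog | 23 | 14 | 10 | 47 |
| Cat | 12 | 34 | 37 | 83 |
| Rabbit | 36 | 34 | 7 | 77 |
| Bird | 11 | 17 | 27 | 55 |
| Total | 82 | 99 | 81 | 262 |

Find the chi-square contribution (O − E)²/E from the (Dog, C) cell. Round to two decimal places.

1.41

Row total (Dog) = 47; column total (C) = 81; N = 262.
Expected count E = 47 × 81 / 262 = 14.531.
Contribution = (O − E)²/E = (10 − 14.531)² / 14.531 = 1.41.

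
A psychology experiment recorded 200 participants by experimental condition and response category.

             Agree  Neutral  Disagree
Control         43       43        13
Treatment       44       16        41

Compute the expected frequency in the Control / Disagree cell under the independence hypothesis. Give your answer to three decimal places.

26.730

Row total (Control) = 99; column total (Disagree) = 54; grand total N = 200.
Expected count = (row total × column total) / N = 99 × 54 / 200 = 26.730.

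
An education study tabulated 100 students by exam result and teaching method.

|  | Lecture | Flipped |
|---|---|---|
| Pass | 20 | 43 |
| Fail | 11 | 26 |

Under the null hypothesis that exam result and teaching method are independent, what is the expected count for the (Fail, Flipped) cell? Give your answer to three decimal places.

25.530

Row total (Fail) = 37; column total (Flipped) = 69; grand total N = 100.
Expected count = (row total × column total) / N = 37 × 69 / 100 = 25.530.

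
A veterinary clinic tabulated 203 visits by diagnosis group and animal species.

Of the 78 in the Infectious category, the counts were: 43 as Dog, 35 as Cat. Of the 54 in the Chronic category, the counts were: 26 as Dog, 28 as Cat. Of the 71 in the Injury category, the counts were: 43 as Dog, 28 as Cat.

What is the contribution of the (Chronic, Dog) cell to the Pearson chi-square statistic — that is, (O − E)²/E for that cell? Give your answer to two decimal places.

0.48

Row total (Chronic) = 54; column total (Dog) = 112; N = 203.
Expected count E = 54 × 112 / 203 = 29.793.
Contribution = (O − E)²/E = (26 − 29.793)² / 29.793 = 0.48.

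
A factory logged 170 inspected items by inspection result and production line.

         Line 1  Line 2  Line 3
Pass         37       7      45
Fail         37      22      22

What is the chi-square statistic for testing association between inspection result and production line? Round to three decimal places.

15.312

Row totals: 89, 81. Column totals: 74, 29, 67. Grand total N = 170.
Expected counts (row total × column total / N):
  Pass, Line 1: 89×74/170 = 38.7412
  Pass, Line 2: 89×29/170 = 15.1824
  Pass, Line 3: 89×67/170 = 35.0765
  Fail, Line 1: 81×74/170 = 35.2588
  Fail, Line 2: 81×29/170 = 13.8176
  Fail, Line 3: 81×67/170 = 31.9235
Contributions (O − E)²/E:
  (37 − 38.7412)²/38.7412 = 0.0783
  (7 − 15.1824)²/15.1824 = 4.4098
  (45 − 35.0765)²/35.0765 = 2.8075
  (37 − 35.2588)²/35.2588 = 0.0860
  (22 − 13.8176)²/13.8176 = 4.8454
  (22 − 31.9235)²/31.9235 = 3.0847
χ² = 0.0783 + 4.4098 + 2.8075 + 0.0860 + 4.8454 + 3.0847 = 15.312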